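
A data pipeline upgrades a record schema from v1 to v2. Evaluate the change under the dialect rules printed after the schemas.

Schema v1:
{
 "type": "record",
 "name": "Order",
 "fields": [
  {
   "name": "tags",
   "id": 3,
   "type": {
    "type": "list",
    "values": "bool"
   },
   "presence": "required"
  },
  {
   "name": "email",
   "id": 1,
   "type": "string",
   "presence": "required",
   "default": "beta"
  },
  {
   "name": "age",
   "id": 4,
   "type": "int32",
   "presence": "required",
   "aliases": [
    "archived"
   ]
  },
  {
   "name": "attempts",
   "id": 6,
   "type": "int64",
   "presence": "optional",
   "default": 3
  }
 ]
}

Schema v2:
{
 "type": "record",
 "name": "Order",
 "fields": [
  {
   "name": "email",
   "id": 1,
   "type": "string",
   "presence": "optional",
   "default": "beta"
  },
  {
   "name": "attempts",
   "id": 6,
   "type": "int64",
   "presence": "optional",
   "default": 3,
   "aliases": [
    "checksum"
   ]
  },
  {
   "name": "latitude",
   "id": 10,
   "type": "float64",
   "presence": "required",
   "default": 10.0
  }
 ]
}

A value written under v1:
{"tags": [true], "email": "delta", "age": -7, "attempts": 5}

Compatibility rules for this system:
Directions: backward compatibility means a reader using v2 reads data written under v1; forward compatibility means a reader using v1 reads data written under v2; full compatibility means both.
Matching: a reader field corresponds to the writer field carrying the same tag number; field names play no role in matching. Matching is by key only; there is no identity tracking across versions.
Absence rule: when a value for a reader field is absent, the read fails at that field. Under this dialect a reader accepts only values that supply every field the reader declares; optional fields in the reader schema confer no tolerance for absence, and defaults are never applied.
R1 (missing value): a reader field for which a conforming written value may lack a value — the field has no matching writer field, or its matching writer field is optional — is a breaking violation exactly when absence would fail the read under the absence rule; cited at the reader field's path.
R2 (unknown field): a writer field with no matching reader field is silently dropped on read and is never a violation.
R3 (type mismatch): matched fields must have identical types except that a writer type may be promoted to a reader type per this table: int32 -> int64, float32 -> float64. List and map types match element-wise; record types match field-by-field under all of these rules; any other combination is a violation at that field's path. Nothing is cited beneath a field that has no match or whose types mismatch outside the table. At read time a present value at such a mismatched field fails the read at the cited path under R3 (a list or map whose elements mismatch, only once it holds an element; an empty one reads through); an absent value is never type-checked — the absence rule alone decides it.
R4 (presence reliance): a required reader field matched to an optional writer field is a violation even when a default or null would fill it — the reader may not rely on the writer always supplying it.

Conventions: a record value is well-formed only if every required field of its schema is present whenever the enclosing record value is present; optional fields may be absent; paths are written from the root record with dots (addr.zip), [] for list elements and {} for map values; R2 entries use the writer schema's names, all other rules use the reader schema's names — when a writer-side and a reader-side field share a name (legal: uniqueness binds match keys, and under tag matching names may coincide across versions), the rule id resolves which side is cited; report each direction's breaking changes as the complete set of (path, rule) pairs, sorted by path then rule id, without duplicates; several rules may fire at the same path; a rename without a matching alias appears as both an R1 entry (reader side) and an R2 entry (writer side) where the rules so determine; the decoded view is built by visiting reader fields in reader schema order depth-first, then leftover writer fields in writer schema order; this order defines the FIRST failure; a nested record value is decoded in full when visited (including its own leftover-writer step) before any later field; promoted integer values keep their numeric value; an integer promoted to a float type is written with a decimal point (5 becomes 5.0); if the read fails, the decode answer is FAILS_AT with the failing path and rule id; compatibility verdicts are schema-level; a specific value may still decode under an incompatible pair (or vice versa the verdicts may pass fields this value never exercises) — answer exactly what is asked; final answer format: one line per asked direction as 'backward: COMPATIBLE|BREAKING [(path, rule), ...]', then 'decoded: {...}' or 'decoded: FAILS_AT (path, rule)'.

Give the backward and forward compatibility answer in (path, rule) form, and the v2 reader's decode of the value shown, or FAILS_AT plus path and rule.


in Order below, arrows point writer -> reader
backward for Order (reader v2, writer v1):
  writer required, string -> string: reader email maps from writer email
  writer optional, int64 -> int64: reader attempts maps from writer attempts
  latitude: no writer match
  writer tags: unknown to reader
  writer age: unknown to reader
  rule R1 violated at attempts
  rule R1 violated at latitude
  => backward verdict for Order: BREAKING, 2 violation(s)
forward for Order (reader v1, writer v2):
  tags: no writer match
  writer optional, string -> string: reader email maps from writer email
  age: no writer match
  writer optional, int64 -> int64: reader attempts maps from writer attempts
  writer latitude: unknown to reader
  rule R1 violated at age
  rule R1 violated at attempts
  rule R1 violated at email
  rule R4 violated at email
  rule R1 violated at tags
  => forward verdict for Order: BREAKING, 5 violation(s)
migrating the Order value to v2:
  email := "delta"
  attempts := 5
  read fails at latitude under R1 (no fill)
  => FAILS_AT (latitude, R1)

backward: BREAKING [(attempts, R1), (latitude, R1)]; forward: BREAKING [(age, R1), (attempts, R1), (email, R1), (email, R4), (tags, R1)]; decoded: FAILS_AT (latitude, R1)


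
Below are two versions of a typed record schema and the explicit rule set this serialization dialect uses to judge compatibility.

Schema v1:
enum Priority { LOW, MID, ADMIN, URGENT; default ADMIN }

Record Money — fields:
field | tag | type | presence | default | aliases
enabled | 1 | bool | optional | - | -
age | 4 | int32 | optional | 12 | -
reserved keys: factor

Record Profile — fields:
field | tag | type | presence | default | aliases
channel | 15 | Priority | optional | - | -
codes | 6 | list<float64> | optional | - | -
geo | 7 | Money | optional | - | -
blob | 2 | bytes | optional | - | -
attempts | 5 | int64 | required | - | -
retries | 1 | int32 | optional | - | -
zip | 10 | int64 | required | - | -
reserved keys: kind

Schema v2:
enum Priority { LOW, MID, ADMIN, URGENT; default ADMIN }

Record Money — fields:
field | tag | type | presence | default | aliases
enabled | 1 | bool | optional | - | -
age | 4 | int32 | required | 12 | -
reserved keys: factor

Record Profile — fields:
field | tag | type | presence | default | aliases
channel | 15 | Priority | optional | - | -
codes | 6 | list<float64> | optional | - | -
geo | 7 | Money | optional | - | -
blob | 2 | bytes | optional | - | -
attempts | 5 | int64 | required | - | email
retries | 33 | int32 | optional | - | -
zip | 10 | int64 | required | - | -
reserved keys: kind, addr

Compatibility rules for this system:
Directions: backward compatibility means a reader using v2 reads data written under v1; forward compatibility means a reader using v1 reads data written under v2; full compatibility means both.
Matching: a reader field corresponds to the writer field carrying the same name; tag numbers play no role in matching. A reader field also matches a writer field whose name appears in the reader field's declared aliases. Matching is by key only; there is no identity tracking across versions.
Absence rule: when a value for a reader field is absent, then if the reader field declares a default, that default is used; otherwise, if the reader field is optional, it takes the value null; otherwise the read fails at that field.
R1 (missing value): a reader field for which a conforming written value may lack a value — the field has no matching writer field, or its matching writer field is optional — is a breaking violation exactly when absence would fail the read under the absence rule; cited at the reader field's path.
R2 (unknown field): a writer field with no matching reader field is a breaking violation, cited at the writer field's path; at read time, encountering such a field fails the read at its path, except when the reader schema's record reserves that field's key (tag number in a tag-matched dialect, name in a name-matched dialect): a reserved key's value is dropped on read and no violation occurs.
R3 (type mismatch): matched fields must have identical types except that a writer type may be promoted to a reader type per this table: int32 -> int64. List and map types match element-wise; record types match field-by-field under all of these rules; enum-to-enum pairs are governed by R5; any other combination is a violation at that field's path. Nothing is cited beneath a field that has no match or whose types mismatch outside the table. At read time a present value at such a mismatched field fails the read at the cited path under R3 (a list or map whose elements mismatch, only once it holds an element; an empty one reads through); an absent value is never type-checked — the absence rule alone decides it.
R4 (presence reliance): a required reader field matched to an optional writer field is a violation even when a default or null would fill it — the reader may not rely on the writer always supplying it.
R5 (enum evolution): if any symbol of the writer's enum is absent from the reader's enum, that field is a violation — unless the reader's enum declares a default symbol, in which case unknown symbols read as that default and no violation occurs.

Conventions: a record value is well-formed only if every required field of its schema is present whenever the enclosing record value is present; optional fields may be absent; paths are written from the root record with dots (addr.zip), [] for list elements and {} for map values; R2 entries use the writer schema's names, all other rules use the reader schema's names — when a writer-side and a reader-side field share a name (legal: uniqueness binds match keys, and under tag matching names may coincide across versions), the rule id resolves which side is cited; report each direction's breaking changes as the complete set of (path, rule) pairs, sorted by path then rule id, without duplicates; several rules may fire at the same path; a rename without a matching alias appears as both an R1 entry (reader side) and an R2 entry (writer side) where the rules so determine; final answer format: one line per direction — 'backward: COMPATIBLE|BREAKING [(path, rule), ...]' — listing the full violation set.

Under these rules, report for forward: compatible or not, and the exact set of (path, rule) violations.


arrows below run writer -> reader for Profile
forward for Profile (reader v1, writer v2):
  channel <- channel (Priority -> Priority, writer optional)
  codes <- codes (list<float64> -> list<float64>, writer optional)
  geo <- geo (Money -> Money, writer optional)
  blob <- blob (bytes -> bytes, writer optional)
  attempts <- attempts (int64 -> int64, writer required)
  retries <- retries (int32 -> int32, writer optional)
  zip <- zip (int64 -> int64, writer required)
  geo.enabled <- geo.enabled (bool -> bool, writer optional)
  geo.age <- geo.age (int32 -> int32, writer required)
  => forward: COMPATIBLE
the other Profile changes do not affect what is asked:
  field age in record Money: optional changed to required -> affects backward compatibility only, which is not asked
  field retries in record Profile: tag 1 changed to 33 -> triggers nothing under Profile's printed rules — same verdict

forward: COMPATIBLE []


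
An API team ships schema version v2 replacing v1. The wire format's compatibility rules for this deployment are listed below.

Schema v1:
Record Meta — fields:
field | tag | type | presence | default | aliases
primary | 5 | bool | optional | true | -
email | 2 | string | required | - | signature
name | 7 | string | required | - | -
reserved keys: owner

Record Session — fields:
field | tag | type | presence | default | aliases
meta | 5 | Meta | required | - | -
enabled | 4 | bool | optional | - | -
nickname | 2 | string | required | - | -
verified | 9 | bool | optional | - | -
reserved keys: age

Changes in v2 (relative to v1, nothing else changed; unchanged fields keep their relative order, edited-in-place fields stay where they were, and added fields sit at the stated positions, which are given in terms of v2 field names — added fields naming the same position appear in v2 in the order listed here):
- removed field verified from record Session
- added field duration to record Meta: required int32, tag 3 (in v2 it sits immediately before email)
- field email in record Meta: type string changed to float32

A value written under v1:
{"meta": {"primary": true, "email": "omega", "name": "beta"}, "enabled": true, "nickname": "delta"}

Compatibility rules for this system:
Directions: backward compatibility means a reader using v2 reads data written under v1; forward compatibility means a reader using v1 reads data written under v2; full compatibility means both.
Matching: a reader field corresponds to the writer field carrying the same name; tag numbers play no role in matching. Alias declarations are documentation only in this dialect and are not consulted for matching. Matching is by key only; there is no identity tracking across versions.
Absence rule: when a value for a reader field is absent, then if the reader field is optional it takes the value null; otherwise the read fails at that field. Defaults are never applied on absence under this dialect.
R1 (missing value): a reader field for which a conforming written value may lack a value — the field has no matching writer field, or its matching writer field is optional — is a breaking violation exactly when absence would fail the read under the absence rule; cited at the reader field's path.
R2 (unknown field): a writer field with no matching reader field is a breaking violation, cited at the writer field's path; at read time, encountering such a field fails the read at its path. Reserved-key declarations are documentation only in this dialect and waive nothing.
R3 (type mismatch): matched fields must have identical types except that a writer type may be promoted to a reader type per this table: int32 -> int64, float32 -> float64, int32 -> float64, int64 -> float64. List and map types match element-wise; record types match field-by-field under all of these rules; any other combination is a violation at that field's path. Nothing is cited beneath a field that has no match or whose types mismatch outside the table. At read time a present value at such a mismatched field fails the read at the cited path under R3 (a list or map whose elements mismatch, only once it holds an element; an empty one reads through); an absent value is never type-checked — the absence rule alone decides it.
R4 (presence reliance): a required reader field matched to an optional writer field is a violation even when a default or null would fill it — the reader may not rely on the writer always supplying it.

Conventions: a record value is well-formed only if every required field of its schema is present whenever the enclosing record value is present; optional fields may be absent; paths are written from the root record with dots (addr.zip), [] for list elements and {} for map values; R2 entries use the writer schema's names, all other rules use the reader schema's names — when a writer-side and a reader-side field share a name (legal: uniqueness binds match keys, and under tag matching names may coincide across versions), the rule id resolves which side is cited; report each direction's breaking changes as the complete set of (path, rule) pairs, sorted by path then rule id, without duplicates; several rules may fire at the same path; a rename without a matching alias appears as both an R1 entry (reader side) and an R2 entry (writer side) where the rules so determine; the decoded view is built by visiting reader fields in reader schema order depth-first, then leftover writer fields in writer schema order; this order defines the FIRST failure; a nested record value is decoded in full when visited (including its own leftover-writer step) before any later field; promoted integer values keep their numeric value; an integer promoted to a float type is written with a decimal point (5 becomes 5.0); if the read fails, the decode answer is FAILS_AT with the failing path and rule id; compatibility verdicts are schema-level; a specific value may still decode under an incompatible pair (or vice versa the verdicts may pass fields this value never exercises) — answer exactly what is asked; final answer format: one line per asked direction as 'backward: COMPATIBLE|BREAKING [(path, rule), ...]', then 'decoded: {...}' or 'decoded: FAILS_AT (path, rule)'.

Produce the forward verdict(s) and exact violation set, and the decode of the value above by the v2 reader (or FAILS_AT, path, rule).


forward: BREAKING [(meta.duration, R2), (meta.email, R3)]; decoded: FAILS_AT (meta.duration, R1)

each type pair in Session: writer, then reader
forward for Session (reader v1, writer v2):
  meta: Meta -> Meta, writer required; from meta
  enabled: bool -> bool, writer optional; from enabled
  nickname: string -> string, writer required; from nickname
  verified: no writer match
  meta.primary: bool -> bool, writer optional; from meta.primary
  meta.email: float32 -> string, writer required; from meta.email
  meta.name: string -> string, writer required; from meta.name
  meta.duration (writer side), unknown to reader
  rule R2 violated at meta.duration
  rule R3 violated at meta.email
  => 2 violation(s): forward is BREAKING for Session
decode (reader v2):
  meta.primary := true
  read fails at meta.duration under R1 (no fill)
  => FAILS_AT (meta.duration, R1)
the other Session changes do not affect what is asked:
  removed field verified from record Session -> affects backward compatibility only, which is not asked


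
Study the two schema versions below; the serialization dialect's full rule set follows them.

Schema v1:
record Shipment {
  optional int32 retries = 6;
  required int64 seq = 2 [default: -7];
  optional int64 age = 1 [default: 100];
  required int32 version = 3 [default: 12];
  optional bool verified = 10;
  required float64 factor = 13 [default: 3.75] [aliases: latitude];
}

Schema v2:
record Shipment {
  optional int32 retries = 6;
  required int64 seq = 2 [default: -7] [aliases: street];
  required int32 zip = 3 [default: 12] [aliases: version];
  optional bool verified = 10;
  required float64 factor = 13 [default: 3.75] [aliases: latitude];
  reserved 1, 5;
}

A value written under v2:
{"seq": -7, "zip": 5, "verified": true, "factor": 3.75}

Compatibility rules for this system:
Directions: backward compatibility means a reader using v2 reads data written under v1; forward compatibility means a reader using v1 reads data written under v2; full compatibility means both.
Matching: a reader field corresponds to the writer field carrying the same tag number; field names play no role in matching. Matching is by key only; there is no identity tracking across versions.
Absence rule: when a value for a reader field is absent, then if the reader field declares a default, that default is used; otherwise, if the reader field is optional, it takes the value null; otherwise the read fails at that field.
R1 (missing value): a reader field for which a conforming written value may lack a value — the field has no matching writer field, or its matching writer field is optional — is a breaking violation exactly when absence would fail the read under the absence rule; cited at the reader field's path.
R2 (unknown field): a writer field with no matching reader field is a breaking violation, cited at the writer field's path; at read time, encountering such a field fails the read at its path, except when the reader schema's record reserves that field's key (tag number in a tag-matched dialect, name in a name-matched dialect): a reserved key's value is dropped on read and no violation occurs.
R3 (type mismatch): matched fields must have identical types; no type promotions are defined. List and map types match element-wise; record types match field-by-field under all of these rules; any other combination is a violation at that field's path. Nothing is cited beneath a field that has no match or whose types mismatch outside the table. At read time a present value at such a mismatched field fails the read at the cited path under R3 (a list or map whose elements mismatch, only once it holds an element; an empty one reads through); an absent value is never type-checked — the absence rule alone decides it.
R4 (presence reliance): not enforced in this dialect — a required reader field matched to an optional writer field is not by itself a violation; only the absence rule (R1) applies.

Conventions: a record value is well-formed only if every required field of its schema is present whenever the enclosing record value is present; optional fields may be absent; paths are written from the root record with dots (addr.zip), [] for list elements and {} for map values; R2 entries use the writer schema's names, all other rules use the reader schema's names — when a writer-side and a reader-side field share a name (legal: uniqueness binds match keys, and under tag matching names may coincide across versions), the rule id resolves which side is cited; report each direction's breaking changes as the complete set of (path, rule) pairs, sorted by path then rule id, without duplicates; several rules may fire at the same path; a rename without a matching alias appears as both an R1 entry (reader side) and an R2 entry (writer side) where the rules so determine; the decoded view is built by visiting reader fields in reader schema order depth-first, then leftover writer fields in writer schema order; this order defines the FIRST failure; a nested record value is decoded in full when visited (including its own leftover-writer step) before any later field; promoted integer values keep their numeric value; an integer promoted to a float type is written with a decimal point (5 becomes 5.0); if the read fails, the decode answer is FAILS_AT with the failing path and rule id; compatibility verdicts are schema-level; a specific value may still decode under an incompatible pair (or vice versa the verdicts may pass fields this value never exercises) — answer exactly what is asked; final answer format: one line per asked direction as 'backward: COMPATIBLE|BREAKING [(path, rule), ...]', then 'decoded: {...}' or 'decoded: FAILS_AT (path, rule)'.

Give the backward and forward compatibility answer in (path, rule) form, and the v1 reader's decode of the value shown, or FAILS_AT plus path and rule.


backward: COMPATIBLE []; forward: COMPATIBLE []; decoded: {"retries": null, "seq": -7, "age": 100, "version": 5, "verified": true, "factor": 3.75}

the writer's type comes first in each Shipment pair
backward on Shipment — v2 reading data written by v1:
  int32 -> int32, writer optional: retries aligns to retries
  int64 -> int64, writer required: seq aligns to seq
  int32 -> int32, writer required: zip aligns to version
  bool -> bool, writer optional: verified aligns to verified
  float64 -> float64, writer required: factor aligns to factor
  writer field age has no reader counterpart
  => backward verdict for Shipment: COMPATIBLE, no violations
forward on Shipment — v1 reading data written by v2:
  int32 -> int32, writer optional: retries aligns to retries
  int64 -> int64, writer required: seq aligns to seq
  no writer field matches reader age
  int32 -> int32, writer required: version aligns to zip
  bool -> bool, writer optional: verified aligns to verified
  float64 -> float64, writer required: factor aligns to factor
  => forward verdict for Shipment: COMPATIBLE, no violations
decode (reader v1):
  retries := null (not supplied -> null)
  seq := -7
  age := 100 (no value, default fills)
  version := 5 (from writer zip)
  verified := true
  factor := 3.75
  => decoded: {"retries": null, "seq": -7, "age": 100, "version": 5, "verified": true, "factor": 3.75}


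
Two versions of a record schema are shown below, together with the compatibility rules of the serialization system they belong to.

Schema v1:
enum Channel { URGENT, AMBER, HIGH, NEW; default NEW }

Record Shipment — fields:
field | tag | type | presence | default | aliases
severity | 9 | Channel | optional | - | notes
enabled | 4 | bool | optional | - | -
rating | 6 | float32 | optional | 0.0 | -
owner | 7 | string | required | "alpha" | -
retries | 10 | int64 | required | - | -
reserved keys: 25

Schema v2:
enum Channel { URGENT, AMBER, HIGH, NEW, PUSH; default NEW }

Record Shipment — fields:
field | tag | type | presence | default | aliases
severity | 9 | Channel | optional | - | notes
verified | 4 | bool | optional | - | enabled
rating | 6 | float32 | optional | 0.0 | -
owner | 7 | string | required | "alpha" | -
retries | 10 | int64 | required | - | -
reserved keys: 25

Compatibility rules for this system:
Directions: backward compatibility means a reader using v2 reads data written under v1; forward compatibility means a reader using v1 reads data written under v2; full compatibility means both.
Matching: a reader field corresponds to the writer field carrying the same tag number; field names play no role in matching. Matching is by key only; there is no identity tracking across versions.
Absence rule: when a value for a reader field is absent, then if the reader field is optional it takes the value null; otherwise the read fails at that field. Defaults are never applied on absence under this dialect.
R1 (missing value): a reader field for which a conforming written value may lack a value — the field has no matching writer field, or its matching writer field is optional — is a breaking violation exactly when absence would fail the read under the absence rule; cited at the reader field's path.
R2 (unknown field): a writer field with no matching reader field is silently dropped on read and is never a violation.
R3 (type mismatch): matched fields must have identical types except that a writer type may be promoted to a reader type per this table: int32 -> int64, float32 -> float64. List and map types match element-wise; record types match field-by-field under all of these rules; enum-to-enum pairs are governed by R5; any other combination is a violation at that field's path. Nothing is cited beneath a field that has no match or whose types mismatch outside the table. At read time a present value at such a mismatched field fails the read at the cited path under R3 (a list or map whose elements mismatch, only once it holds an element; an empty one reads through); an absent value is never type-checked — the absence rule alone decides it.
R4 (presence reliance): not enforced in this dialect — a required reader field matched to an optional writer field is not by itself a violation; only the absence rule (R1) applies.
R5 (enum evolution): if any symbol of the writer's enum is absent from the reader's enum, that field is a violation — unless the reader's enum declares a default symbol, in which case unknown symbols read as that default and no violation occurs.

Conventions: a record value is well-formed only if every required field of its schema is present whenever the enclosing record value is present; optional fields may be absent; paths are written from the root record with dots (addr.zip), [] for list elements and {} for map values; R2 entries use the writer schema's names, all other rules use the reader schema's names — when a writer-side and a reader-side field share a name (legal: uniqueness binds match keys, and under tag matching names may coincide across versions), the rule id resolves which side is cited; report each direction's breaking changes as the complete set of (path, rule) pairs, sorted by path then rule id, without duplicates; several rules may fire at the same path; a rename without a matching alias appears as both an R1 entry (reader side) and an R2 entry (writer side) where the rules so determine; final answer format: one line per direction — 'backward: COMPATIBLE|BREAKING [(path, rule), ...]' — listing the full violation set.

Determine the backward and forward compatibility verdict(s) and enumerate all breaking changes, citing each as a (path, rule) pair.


in Shipment below, arrows point writer -> reader
backward for Shipment (reader v2, writer v1):
  Channel -> Channel, writer optional: severity aligns to severity
  bool -> bool, writer optional: verified aligns to enabled
  float32 -> float32, writer optional: rating aligns to rating
  string -> string, writer required: owner aligns to owner
  int64 -> int64, writer required: retries aligns to retries
  => backward verdict for Shipment: COMPATIBLE, no violations
forward for Shipment (reader v1, writer v2):
  Channel -> Channel, writer optional: severity aligns to severity
  bool -> bool, writer optional: enabled aligns to verified
  float32 -> float32, writer optional: rating aligns to rating
  string -> string, writer required: owner aligns to owner
  int64 -> int64, writer required: retries aligns to retries
  => forward verdict for Shipment: COMPATIBLE, no violations

backward: COMPATIBLE []; forward: COMPATIBLE []


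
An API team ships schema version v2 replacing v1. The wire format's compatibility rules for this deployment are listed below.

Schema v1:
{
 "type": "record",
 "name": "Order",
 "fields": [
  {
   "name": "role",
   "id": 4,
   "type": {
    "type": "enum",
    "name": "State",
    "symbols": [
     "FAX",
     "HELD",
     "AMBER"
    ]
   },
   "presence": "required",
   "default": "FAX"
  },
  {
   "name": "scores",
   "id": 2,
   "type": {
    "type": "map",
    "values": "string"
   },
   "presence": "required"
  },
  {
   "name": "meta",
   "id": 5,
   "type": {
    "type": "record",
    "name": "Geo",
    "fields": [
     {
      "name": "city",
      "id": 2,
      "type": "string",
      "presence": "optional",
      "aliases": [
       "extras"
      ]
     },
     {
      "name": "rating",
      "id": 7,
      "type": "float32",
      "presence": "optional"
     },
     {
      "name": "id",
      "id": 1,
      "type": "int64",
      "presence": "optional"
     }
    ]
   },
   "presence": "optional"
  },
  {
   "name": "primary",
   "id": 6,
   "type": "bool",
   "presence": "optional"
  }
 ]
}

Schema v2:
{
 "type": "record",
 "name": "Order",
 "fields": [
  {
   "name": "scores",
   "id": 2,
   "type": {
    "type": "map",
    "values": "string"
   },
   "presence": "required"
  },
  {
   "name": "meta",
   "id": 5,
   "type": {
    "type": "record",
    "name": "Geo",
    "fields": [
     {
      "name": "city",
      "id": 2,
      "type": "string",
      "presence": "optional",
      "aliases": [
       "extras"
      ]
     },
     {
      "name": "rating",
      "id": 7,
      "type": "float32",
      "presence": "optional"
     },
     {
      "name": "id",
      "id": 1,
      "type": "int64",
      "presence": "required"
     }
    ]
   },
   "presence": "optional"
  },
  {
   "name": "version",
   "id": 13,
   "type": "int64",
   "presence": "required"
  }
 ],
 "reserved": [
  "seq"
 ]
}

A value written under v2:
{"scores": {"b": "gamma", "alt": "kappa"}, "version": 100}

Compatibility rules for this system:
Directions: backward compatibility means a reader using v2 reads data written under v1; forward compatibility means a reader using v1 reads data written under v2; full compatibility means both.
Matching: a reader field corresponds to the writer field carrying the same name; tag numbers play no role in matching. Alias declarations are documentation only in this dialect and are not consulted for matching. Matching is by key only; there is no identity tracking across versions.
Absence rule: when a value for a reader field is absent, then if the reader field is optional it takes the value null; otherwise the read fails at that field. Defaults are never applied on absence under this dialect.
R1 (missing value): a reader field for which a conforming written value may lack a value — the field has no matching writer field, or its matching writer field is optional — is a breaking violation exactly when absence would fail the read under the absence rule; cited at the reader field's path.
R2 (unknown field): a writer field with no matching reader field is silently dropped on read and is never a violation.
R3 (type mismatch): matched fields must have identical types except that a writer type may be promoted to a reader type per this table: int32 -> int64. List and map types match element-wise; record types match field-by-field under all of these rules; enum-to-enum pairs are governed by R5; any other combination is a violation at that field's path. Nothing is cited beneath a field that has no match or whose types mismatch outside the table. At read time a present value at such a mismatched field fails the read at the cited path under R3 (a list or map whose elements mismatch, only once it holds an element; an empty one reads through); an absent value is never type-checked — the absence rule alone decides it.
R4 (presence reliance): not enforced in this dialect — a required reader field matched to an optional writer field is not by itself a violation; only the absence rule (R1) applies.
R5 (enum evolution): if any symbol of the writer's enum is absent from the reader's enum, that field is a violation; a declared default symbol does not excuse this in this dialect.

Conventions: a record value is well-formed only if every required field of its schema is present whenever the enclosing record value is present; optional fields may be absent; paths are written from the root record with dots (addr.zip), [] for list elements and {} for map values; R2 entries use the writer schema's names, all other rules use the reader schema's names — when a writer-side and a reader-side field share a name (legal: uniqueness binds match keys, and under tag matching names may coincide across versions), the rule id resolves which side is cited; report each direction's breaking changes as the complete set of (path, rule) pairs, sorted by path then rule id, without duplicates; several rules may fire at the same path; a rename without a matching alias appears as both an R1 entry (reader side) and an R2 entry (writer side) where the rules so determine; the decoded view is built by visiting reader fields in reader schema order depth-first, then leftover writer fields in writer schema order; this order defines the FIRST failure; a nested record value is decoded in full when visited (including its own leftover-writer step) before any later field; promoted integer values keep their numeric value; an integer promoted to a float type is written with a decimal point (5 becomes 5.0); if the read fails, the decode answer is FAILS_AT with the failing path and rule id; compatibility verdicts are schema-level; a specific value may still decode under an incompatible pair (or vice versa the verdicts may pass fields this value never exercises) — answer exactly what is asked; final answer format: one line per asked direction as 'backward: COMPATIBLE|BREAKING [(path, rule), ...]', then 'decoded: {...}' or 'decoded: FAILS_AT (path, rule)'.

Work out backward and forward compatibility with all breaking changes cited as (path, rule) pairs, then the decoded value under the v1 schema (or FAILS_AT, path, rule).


backward: BREAKING [(meta.id, R1), (version, R1)]; forward: BREAKING [(role, R1)]; decoded: FAILS_AT (role, R1)

each type pair in Order: writer, then reader
backward analysis of Order with v2 as reader and v1 as writer:
  scores: map<string, string> -> map<string, string>, writer required; from scores
  meta: Geo -> Geo, writer optional; from meta
  version: no writer match
  role (writer side), unknown to reader
  primary (writer side), unknown to reader
  meta.city: string -> string, writer optional; from meta.city
  meta.rating: float32 -> float32, writer optional; from meta.rating
  meta.id: int64 -> int64, writer optional; from meta.id
  R1 fires at meta.id
  R1 fires at version
  backward on Order therefore BREAKING (2)
forward analysis of Order with v1 as reader and v2 as writer:
  role: no writer match
  scores: map<string, string> -> map<string, string>, writer required; from scores
  meta: Geo -> Geo, writer optional; from meta
  primary: no writer match
  version (writer side), unknown to reader
  meta.city: string -> string, writer optional; from meta.city
  meta.rating: float32 -> float32, writer optional; from meta.rating
  meta.id: int64 -> int64, writer required; from meta.id
  R1 fires at role
  forward on Order therefore BREAKING (1)
decoding the Order value with the v1 reader:
  read fails at role under R1 (no fill)
  => FAILS_AT (role, R1)


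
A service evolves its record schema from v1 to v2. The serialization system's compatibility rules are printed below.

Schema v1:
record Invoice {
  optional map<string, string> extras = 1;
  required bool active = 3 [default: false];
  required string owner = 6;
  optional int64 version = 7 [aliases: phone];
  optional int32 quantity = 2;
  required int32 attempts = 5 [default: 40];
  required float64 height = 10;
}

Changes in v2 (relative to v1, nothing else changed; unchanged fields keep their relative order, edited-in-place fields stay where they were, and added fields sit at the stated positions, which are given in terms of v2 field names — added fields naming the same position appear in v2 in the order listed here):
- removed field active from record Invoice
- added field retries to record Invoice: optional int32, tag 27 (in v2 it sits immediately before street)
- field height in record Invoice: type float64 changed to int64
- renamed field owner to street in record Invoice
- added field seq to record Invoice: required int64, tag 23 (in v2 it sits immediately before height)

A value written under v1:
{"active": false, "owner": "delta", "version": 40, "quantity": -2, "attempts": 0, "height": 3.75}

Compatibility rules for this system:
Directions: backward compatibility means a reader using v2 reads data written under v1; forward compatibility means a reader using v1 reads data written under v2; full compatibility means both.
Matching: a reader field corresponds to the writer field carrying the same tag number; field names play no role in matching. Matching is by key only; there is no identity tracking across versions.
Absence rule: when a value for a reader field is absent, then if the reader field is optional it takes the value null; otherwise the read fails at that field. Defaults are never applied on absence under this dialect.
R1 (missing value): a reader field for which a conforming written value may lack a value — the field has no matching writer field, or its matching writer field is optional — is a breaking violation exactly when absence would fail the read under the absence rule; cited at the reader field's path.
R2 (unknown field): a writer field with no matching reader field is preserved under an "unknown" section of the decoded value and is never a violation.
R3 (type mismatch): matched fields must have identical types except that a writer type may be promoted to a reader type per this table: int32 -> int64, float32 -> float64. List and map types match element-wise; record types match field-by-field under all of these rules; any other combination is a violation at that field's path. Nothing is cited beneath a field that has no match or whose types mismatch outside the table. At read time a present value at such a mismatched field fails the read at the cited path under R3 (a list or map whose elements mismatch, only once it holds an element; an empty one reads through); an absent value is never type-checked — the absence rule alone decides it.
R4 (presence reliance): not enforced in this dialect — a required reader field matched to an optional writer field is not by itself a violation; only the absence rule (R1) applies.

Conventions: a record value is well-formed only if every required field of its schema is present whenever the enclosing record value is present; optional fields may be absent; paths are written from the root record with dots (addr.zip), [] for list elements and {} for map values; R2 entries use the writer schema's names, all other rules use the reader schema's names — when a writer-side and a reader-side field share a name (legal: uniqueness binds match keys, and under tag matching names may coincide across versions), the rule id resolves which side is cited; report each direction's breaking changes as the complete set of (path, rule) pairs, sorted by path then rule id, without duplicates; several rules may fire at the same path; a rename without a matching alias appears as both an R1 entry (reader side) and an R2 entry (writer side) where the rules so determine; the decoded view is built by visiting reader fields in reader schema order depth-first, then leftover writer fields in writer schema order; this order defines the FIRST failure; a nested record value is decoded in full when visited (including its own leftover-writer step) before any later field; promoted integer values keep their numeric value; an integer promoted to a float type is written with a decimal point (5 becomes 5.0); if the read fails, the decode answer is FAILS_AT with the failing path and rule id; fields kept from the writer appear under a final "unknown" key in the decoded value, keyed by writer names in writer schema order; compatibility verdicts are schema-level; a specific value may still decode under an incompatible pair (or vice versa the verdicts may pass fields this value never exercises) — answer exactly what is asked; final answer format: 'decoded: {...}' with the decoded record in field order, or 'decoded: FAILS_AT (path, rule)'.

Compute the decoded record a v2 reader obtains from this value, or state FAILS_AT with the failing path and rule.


each type pair in Invoice: writer, then reader
decode (reader v2):
  extras := null (missing; optional => null)
  retries := null (missing; optional => null)
  street := "delta" (from writer owner)
  version := 40
  quantity := -2
  attempts := 0
  read fails at seq under R1 (no fill)
  => FAILS_AT (seq, R1)
checking off the Invoice differences that do not matter here:
  removed field active from record Invoice -> affects the rule determinations only; this particular Invoice value decodes identically
  field height in record Invoice: type float64 changed to int64 -> affects the rule determinations only; this particular Invoice value decodes identically
  renamed field owner to street in record Invoice -> triggers nothing under the printed rules; the Invoice answer is the same either way
  added field retries to record Invoice: optional int32, tag 27 (in v2 it sits immediately before street) -> triggers nothing under the printed rules; the Invoice answer is the same either way

decoded: FAILS_AT (seq, R1)
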